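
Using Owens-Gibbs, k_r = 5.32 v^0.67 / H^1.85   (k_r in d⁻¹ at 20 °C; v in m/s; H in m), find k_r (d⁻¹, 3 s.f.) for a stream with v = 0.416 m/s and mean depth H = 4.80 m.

k_r ≈ 0.162 d⁻¹

k_r = 5.32 × 0.416^0.67 / 4.80^1.85 = 5.32 × 0.5556 / 18.21 = 0.1623 d⁻¹.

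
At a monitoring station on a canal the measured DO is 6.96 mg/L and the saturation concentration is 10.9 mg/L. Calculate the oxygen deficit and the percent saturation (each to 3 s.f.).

D ≈ 3.94 mg/L; 63.9 % saturation

D = C_s − C = 10.9 − 6.96 = 3.94 mg/L.
% saturation = 6.96/10.9 × 100 = 63.9 %.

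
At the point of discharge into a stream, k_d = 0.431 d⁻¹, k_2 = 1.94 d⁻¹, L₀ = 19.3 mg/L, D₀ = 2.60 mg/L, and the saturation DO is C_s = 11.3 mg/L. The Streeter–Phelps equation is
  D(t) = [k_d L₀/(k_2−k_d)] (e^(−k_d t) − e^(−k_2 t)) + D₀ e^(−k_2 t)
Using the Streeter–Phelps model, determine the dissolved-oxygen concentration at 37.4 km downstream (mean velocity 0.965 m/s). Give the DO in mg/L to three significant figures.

Travel time t = x/v = 37.4 km / (0.965 m/s) = 37400 m / 0.965 m/s = 38760 s = 0.4486 d.
k_d L₀/(k_2−k_d) = 0.431×19.3/(1.94−0.431) = 8.318/1.509 = 5.512 mg/L.
e^(−k_d t) = e^(−0.431×0.4486) = 0.8242; e^(−k_2 t) = e^(−1.94×0.4486) = 0.4189.
D = 5.512 × (0.8242 − 0.4189) + 2.60 × 0.4189 = 2.234 + 1.089 = 3.324 mg/L.
DO = C_s − D = 11.3 − 3.324 = 7.976 mg/L.

DO ≈ 7.98 mg/L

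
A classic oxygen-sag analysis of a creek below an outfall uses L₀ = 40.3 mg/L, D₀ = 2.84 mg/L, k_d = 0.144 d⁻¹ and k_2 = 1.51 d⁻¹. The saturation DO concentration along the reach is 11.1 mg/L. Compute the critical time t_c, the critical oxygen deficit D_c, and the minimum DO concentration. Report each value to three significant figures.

t_c ≈ 0.912 d; D_c ≈ 3.37 mg/L; min DO ≈ 7.73 mg/L

t_c = [1/(k_2−k_d)] ln[(k_2/k_d)(1 − D₀(k_2−k_d)/(k_d L₀))]
= [1/(1.51−0.144)] ln[(1.51/0.144)(1 − 2.84×1.366/(0.144×40.3))]
= (1/1.366) ln[10.49 × 0.3315] = 0.7321 × ln(3.476) = 0.7321 × 1.246 = 0.9121 d.
D_c = (k_d/k_2) L₀ e^(−k_d t_c) = (0.144/1.51) × 40.3 × e^(−0.144×0.9121) = 0.09536 × 40.3 × 0.8769 = 3.370 mg/L.
Minimum DO = C_s − D_c = 11.1 − 3.370 = 7.730 mg/L.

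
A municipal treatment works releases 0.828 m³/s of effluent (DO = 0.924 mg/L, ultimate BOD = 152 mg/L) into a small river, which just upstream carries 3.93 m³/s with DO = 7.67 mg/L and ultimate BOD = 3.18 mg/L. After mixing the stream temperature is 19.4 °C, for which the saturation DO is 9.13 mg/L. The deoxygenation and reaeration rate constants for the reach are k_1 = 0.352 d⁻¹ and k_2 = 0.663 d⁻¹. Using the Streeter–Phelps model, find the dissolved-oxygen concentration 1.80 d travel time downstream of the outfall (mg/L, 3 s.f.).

Mixed DO = (3.93×7.67 + 0.828×0.924)/(3.93+0.828) = 30.91/4.758 = 6.496 mg/L.
Mixed L₀ = (3.93×3.18 + 0.828×152)/(4.758) = 138.4/4.758 = 29.08 mg/L.
Initial deficit D₀ = C_s − DO₀ = 9.13 − 6.496 = 2.634 mg/L.
D(1.80) = [0.352×29.08/(0.663−0.352)](e^(−0.352×1.80) − e^(−0.663×1.80)) + 2.634 e^(−0.663×1.80)
= 32.91 × (0.5307 − 0.3032) + 2.634 × 0.3032 = 8.286 mg/L.
DO = 9.13 − 8.286 = 0.8444 mg/L.

DO ≈ 0.844 mg/L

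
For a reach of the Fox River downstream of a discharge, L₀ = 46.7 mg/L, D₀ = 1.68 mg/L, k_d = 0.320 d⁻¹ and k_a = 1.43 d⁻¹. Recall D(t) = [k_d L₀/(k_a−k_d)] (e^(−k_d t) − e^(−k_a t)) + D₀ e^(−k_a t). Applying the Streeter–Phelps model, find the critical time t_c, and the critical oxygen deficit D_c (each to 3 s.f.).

At the critical point dD/dt = 0, so k_d L₀ e^(−k_d t) = k_a D. Substituting D(t) from the Streeter–Phelps equation and solving for t gives
t_c = ln[(k_a/k_d)(1 − D₀(k_a−k_d)/(k_d L₀))] / (k_a−k_d).
Here k_a−k_d = 1.110 d⁻¹ and 1 − D₀(k_a−k_d)/(k_d L₀) = 1 − 1.68×1.110/(0.320×46.7) = 0.8752, so
t_c = ln(4.469 × 0.8752) / 1.110 = 1.364 / 1.110 = 1.229 d.
L(t_c) = L₀ e^(−k_d t_c) = 46.7 × 0.6749 = 31.52 mg/L, and at the critical point k_a D_c = k_d L, so D_c = (0.320/1.43) × 31.52 = 7.053 mg/L.

t_c ≈ 1.23 d; D_c ≈ 7.05 mg/L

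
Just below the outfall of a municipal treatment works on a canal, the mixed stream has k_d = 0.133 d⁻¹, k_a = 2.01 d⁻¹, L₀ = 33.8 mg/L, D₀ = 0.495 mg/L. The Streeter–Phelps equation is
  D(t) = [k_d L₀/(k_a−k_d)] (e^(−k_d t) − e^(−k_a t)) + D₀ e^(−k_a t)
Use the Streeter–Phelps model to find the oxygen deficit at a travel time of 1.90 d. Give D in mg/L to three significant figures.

D ≈ 1.82 mg/L

k_d L₀/(k_a−k_d) = 0.133×33.8/(2.01−0.133) = 4.495/1.877 = 2.395 mg/L.
e^(−k_d t) = e^(−0.133×1.900) = 0.7767; e^(−k_a t) = e^(−2.01×1.900) = 0.02195.
D = 2.395 × (0.7767 − 0.02195) + 0.495 × 0.02195 = 1.808 + 0.01087 = 1.818 mg/L.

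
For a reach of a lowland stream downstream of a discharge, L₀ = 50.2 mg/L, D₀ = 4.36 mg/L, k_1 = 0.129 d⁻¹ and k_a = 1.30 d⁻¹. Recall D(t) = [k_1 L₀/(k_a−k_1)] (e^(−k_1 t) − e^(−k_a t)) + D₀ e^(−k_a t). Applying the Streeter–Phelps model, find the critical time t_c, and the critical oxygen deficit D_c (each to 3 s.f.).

t_c = [1/(k_a−k_1)] ln[(k_a/k_1)(1 − D₀(k_a−k_1)/(k_1 L₀))]
= [1/(1.30−0.129)] ln[(1.30/0.129)(1 − 4.36×1.171/(0.129×50.2))]
= (1/1.171) ln[10.08 × 0.2116] = 0.8540 × ln(2.132) = 0.8540 × 0.7572 = 0.6466 d.
D_c = (k_1/k_a) L₀ e^(−k_1 t_c) = (0.129/1.30) × 50.2 × e^(−0.129×0.6466) = 0.09923 × 50.2 × 0.9200 = 4.583 mg/L.

t_c ≈ 0.647 d; D_c ≈ 4.58 mg/L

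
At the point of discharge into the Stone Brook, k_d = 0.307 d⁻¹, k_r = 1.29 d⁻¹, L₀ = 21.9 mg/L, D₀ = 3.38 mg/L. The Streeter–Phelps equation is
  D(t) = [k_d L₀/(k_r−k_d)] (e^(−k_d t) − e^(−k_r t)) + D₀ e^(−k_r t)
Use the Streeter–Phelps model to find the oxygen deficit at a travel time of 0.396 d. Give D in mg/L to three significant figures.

D ≈ 3.98 mg/L

k_d L₀/(k_r−k_d) = 0.307×21.9/(1.29−0.307) = 6.723/0.9830 = 6.840 mg/L.
e^(−k_d t) = e^(−0.307×0.3960) = 0.8855; e^(−k_r t) = e^(−1.29×0.3960) = 0.6000.
D = 6.840 × (0.8855 − 0.6000) + 3.38 × 0.6000 = 1.953 + 2.028 = 3.981 mg/L.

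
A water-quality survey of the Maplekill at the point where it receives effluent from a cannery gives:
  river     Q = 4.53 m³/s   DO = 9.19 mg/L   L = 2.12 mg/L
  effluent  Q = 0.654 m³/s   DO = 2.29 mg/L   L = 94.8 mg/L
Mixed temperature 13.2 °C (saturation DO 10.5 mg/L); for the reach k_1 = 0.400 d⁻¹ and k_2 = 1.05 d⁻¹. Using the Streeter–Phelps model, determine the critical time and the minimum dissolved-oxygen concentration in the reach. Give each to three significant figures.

t_c ≈ 1.03 d; minimum DO ≈ 7.01 mg/L

Mixed DO = (4.53×9.19 + 0.654×2.29)/(4.53+0.654) = 43.13/5.184 = 8.320 mg/L.
Mixed L₀ = (4.53×2.12 + 0.654×94.8)/(5.184) = 71.60/5.184 = 13.81 mg/L.
Initial deficit D₀ = C_s − DO₀ = 10.5 − 8.320 = 2.180 mg/L.
t_c = (1/0.6500) ln[(1.05/0.400)(1 − 2.180×0.6500/(0.400×13.81))] = 1.538 × ln(1.952) = 1.029 d.
D_c = (0.400/1.05) × 13.81 × e^(−0.400×1.029) = 0.3810 × 13.81 × 0.6627 = 3.487 mg/L.
Minimum DO = 10.5 − 3.487 = 7.013 mg/L.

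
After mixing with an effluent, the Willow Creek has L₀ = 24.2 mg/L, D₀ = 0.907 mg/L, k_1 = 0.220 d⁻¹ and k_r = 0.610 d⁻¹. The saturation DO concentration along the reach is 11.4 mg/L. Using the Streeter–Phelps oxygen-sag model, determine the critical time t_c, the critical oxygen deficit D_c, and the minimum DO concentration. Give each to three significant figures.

t_c = [1/(k_r−k_1)] ln[(k_r/k_1)(1 − D₀(k_r−k_1)/(k_1 L₀))]
= [1/(0.610−0.220)] ln[(0.610/0.220)(1 − 0.907×0.3900/(0.220×24.2))]
= (1/0.3900) ln[2.773 × 0.9336] = 2.564 × ln(2.589) = 2.564 × 0.9511 = 2.439 d.
D_c = (k_1/k_r) L₀ e^(−k_1 t_c) = (0.220/0.610) × 24.2 × e^(−0.220×2.439) = 0.3607 × 24.2 × 0.5848 = 5.104 mg/L.
Minimum DO = C_s − D_c = 11.4 − 5.104 = 6.296 mg/L.

t_c ≈ 2.44 d; D_c ≈ 5.10 mg/L; min DO ≈ 6.30 mg/L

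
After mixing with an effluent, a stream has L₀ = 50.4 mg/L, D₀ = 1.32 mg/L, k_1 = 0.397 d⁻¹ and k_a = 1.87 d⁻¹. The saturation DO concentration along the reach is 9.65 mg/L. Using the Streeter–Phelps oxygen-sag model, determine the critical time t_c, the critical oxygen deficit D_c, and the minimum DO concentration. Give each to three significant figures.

t_c = [1/(k_a−k_1)] ln[(k_a/k_1)(1 − D₀(k_a−k_1)/(k_1 L₀))]
= [1/(1.87−0.397)] ln[(1.87/0.397)(1 − 1.32×1.473/(0.397×50.4))]
= (1/1.473) ln[4.710 × 0.9028] = 0.6789 × ln(4.253) = 0.6789 × 1.448 = 0.9827 d.
D_c = (k_1/k_a) L₀ e^(−k_1 t_c) = (0.397/1.87) × 50.4 × e^(−0.397×0.9827) = 0.2123 × 50.4 × 0.6770 = 7.243 mg/L.
Minimum DO = C_s − D_c = 9.65 − 7.243 = 2.407 mg/L.

t_c ≈ 0.983 d; D_c ≈ 7.24 mg/L; min DO ≈ 2.41 mg/L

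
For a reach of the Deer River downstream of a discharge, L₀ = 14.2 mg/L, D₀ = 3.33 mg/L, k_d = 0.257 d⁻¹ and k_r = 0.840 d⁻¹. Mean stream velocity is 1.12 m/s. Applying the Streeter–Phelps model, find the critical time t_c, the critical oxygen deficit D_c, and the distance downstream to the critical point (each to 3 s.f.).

t_c ≈ 0.729 d; D_c ≈ 3.60 mg/L; x_c ≈ 70.6 km

At the critical point dD/dt = 0, so k_d L₀ e^(−k_d t) = k_r D. Substituting D(t) from the Streeter–Phelps equation and solving for t gives
t_c = ln[(k_r/k_d)(1 − D₀(k_r−k_d)/(k_d L₀))] / (k_r−k_d).
Here k_r−k_d = 0.5830 d⁻¹ and 1 − D₀(k_r−k_d)/(k_d L₀) = 1 − 3.33×0.5830/(0.257×14.2) = 0.4680, so
t_c = ln(3.268 × 0.4680) / 0.5830 = 0.4251 / 0.5830 = 0.7291 d.
L(t_c) = L₀ e^(−k_d t_c) = 14.2 × 0.8291 = 11.77 mg/L, and at the critical point k_r D_c = k_d L, so D_c = (0.257/0.840) × 11.77 = 3.602 mg/L.
x_c = v t_c = 1.12 m/s × 0.7291 d × 86400 s/d = 70560 m ≈ 70.6 km.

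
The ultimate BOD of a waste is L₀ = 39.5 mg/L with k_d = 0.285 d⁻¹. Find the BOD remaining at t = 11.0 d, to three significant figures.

L ≈ 1.72 mg/L

L_t = L₀ e^(−k_d t) = 39.5 × e^(−0.285×11.0) = 39.5 × 0.04350 = 1.718 mg/L.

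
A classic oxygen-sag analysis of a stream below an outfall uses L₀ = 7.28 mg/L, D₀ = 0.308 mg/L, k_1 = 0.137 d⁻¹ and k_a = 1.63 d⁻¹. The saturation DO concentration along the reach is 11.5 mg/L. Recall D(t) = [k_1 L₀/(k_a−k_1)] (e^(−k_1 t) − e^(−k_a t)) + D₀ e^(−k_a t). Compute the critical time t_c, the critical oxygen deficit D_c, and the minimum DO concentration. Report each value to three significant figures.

t_c ≈ 1.24 d; D_c ≈ 0.516 mg/L; min DO ≈ 11.0 mg/L

With k_a/k_1 = 11.90 and 1 − D₀(k_a−k_1)/(k_1 L₀) = 0.5389,
t_c = ln(11.90 × 0.5389) / (1.63 − 0.137) = ln(6.412) / 1.493 = 1.858/1.493 = 1.245 d.
D_c = (k_1/k_a) L₀ e^(−k_1 t_c) = (0.137/1.63) × 7.28 × e^(−0.137×1.245) = 0.08405 × 7.28 × 0.8432 = 0.5160 mg/L.
Minimum DO = C_s − D_c = 11.5 − 0.5160 = 10.98 mg/L.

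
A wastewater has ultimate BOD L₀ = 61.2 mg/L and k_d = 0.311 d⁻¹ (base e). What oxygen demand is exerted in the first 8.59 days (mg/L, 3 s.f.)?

y_t = L₀(1 − e^(−k_d t)) = 61.2 × (1 − e^(−0.311×8.59))
= 61.2 × (1 − 0.06915) = 61.2 × 0.9309 = 56.97 mg/L.

y ≈ 57.0 mg/L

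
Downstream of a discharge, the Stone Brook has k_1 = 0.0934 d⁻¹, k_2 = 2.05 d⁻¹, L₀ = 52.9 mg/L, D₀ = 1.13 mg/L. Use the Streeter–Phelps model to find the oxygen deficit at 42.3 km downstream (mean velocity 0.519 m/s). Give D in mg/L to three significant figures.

D ≈ 2.11 mg/L

Travel time t = x/v = 42.3 km / (0.519 m/s) = 42300 m / 0.519 m/s = 81500 s = 0.9433 d.
k_1 L₀/(k_2−k_1) = 0.0934×52.9/(2.05−0.0934) = 4.941/1.957 = 2.525 mg/L.
e^(−k_1 t) = e^(−0.0934×0.9433) = 0.9157; e^(−k_2 t) = e^(−2.05×0.9433) = 0.1446.
D = 2.525 × (0.9157 − 0.1446) + 1.13 × 0.1446 = 1.947 + 0.1634 = 2.111 mg/L.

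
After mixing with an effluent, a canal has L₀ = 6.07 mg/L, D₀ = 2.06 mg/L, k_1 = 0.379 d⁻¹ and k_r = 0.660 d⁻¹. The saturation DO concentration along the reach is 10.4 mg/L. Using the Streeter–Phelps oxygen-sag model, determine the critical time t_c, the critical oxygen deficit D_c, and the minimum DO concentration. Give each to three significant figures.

t_c ≈ 0.943 d; D_c ≈ 2.44 mg/L; min DO ≈ 7.96 mg/L

t_c = [1/(k_r−k_1)] ln[(k_r/k_1)(1 − D₀(k_r−k_1)/(k_1 L₀))]
= [1/(0.660−0.379)] ln[(0.660/0.379)(1 − 2.06×0.2810/(0.379×6.07))]
= (1/0.2810) ln[1.741 × 0.7484] = 3.559 × ln(1.303) = 3.559 × 0.2649 = 0.9426 d.
D_c = (k_1/k_r) L₀ e^(−k_1 t_c) = (0.379/0.660) × 6.07 × e^(−0.379×0.9426) = 0.5742 × 6.07 × 0.6996 = 2.439 mg/L.
Minimum DO = C_s − D_c = 10.4 − 2.439 = 7.961 mg/L.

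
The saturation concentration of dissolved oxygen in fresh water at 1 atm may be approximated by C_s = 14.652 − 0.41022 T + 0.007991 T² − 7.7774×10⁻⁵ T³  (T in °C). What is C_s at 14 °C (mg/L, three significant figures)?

C_s = 14.652 − 0.41022×14 + 0.007991×14² − 7.7774×10⁻⁵×14³ = 10.26 mg/L.

C_s ≈ 10.3 mg/L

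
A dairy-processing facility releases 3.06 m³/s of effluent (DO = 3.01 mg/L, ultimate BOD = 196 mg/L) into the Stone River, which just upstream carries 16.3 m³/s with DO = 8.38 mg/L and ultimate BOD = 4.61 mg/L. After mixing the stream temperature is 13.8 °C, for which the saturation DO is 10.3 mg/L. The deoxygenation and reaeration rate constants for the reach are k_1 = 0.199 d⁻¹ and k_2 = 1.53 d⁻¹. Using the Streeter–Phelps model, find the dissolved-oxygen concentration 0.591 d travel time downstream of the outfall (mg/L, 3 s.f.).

DO ≈ 6.66 mg/L

Mixed DO = (16.3×8.38 + 3.06×3.01)/(16.3+3.06) = 145.8/19.36 = 7.531 mg/L.
Mixed L₀ = (16.3×4.61 + 3.06×196)/(19.36) = 674.9/19.36 = 34.86 mg/L.
Initial deficit D₀ = C_s − DO₀ = 10.3 − 7.531 = 2.769 mg/L.
D(0.591) = [0.199×34.86/(1.53−0.199)](e^(−0.199×0.591) − e^(−1.53×0.591)) + 2.769 e^(−1.53×0.591)
= 5.212 × (0.8890 − 0.4049) + 2.769 × 0.4049 = 3.645 mg/L.
DO = 10.3 − 3.645 = 6.655 mg/L.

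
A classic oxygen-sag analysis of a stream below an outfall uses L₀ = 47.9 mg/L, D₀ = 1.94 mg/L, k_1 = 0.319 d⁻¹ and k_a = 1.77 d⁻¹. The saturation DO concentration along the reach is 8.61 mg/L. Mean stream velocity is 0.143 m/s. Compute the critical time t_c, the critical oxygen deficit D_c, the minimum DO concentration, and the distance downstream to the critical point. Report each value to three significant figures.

With k_a/k_1 = 5.549 and 1 − D₀(k_a−k_1)/(k_1 L₀) = 0.8158,
t_c = ln(5.549 × 0.8158) / (1.77 − 0.319) = ln(4.526) / 1.451 = 1.510/1.451 = 1.041 d.
L(t_c) = L₀ e^(−k_1 t_c) = 47.9 × 0.7175 = 34.37 mg/L, and at the critical point k_a D_c = k_1 L, so D_c = (0.319/1.77) × 34.37 = 6.194 mg/L.
Minimum DO = C_s − D_c = 8.61 − 6.194 = 2.416 mg/L.
x_c = v t_c = 0.143 m/s × 1.041 d × 86400 s/d = 12860 m ≈ 12.9 km.

t_c ≈ 1.04 d; D_c ≈ 6.19 mg/L; min DO ≈ 2.42 mg/L; x_c ≈ 12.9 km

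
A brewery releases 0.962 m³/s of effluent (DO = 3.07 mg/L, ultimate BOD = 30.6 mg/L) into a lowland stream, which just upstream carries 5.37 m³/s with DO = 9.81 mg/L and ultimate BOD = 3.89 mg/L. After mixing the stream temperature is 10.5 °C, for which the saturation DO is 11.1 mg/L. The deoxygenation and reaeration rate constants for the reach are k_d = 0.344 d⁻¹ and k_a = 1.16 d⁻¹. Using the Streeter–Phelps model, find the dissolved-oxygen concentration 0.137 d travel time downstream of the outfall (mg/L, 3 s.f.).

DO ≈ 8.79 mg/L

Mixed DO = (5.37×9.81 + 0.962×3.07)/(5.37+0.962) = 55.63/6.332 = 8.786 mg/L.
Mixed L₀ = (5.37×3.89 + 0.962×30.6)/(6.332) = 50.33/6.332 = 7.948 mg/L.
Initial deficit D₀ = C_s − DO₀ = 11.1 − 8.786 = 2.314 mg/L.
D(0.137) = [0.344×7.948/(1.16−0.344)](e^(−0.344×0.137) − e^(−1.16×0.137)) + 2.314 e^(−1.16×0.137)
= 3.351 × (0.9540 − 0.8531) + 2.314 × 0.8531 = 2.312 mg/L.
DO = 11.1 − 2.312 = 8.788 mg/L.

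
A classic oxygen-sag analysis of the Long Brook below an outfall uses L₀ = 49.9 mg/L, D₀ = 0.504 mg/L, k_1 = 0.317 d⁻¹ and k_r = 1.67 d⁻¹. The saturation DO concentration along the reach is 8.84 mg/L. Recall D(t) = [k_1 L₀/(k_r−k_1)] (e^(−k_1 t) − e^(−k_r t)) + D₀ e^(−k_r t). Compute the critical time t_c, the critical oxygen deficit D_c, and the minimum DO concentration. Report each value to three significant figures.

With k_r/k_1 = 5.268 and 1 − D₀(k_r−k_1)/(k_1 L₀) = 0.9569,
t_c = ln(5.268 × 0.9569) / (1.67 − 0.317) = ln(5.041) / 1.353 = 1.618/1.353 = 1.196 d.
D_c = (k_1/k_r) L₀ e^(−k_1 t_c) = (0.317/1.67) × 49.9 × e^(−0.317×1.196) = 0.1898 × 49.9 × 0.6845 = 6.484 mg/L.
Minimum DO = C_s − D_c = 8.84 − 6.484 = 2.356 mg/L.

t_c ≈ 1.20 d; D_c ≈ 6.48 mg/L; min DO ≈ 2.36 mg/L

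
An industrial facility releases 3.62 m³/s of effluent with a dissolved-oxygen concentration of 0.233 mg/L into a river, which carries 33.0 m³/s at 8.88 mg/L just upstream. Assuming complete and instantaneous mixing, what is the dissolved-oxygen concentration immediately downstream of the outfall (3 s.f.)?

8.03 mg/L

Flow-weighted mixing: C = (Q_r C_r + Q_w C_w)/(Q_r + Q_w)
= (33.0×8.88 + 3.62×0.233)/(33.0 + 3.62) = 293.9/36.62 = 8.025 mg/L.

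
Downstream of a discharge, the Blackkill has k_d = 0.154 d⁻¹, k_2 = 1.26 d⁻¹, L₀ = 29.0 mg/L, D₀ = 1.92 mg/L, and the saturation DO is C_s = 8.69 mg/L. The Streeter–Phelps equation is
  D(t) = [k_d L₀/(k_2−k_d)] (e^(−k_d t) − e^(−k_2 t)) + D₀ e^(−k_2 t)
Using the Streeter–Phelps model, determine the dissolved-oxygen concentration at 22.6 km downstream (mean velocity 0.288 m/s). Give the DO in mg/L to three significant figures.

Travel time t = x/v = 22.6 km / (0.288 m/s) = 22600 m / 0.288 m/s = 78470 s = 0.9082 d.
k_d L₀/(k_2−k_d) = 0.154×29.0/(1.26−0.154) = 4.466/1.106 = 4.038 mg/L.
e^(−k_d t) = e^(−0.154×0.9082) = 0.8695; e^(−k_2 t) = e^(−1.26×0.9082) = 0.3184.
D = 4.038 × (0.8695 − 0.3184) + 1.92 × 0.3184 = 2.225 + 0.6114 = 2.837 mg/L.
DO = C_s − D = 8.69 − 2.837 = 5.853 mg/L.

DO ≈ 5.85 mg/L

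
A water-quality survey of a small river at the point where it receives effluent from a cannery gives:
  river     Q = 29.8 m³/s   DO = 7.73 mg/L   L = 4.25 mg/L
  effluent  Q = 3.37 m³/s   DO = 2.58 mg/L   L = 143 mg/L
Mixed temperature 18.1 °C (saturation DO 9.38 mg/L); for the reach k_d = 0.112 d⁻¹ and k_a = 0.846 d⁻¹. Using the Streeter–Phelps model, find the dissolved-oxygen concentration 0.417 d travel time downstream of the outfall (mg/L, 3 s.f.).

Mixed DO = (29.8×7.73 + 3.37×2.58)/(29.8+3.37) = 239.0/33.17 = 7.207 mg/L.
Mixed L₀ = (29.8×4.25 + 3.37×143)/(33.17) = 608.6/33.17 = 18.35 mg/L.
Initial deficit D₀ = C_s − DO₀ = 9.38 − 7.207 = 2.173 mg/L.
D(0.417) = [0.112×18.35/(0.846−0.112)](e^(−0.112×0.417) − e^(−0.846×0.417)) + 2.173 e^(−0.846×0.417)
= 2.799 × (0.9544 − 0.7027) + 2.173 × 0.7027 = 2.232 mg/L.
DO = 9.38 − 2.232 = 7.148 mg/L.

DO ≈ 7.15 mg/L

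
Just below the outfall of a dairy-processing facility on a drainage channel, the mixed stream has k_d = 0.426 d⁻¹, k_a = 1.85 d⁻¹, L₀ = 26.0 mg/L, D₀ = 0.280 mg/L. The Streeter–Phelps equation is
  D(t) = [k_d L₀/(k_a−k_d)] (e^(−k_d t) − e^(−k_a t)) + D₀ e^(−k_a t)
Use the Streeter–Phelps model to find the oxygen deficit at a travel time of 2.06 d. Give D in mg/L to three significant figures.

D ≈ 3.07 mg/L

k_d L₀/(k_a−k_d) = 0.426×26.0/(1.85−0.426) = 11.08/1.424 = 7.778 mg/L.
e^(−k_d t) = e^(−0.426×2.060) = 0.4158; e^(−k_a t) = e^(−1.85×2.060) = 0.02213.
D = 7.778 × (0.4158 − 0.02213) + 0.280 × 0.02213 = 3.062 + 0.006195 = 3.068 mg/L.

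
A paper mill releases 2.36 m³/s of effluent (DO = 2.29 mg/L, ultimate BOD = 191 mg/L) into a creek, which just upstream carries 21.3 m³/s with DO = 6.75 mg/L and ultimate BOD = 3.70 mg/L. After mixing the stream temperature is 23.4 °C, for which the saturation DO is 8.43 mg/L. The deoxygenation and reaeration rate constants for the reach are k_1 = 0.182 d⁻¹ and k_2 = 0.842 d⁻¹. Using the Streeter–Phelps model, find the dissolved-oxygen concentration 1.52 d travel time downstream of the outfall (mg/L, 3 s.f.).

DO ≈ 4.87 mg/L

Mixed DO = (21.3×6.75 + 2.36×2.29)/(21.3+2.36) = 149.2/23.66 = 6.305 mg/L.
Mixed L₀ = (21.3×3.70 + 2.36×191)/(23.66) = 529.6/23.66 = 22.38 mg/L.
Initial deficit D₀ = C_s − DO₀ = 8.43 − 6.305 = 2.125 mg/L.
D(1.52) = [0.182×22.38/(0.842−0.182)](e^(−0.182×1.52) − e^(−0.842×1.52)) + 2.125 e^(−0.842×1.52)
= 6.172 × (0.7583 − 0.2781) + 2.125 × 0.2781 = 3.555 mg/L.
DO = 8.43 − 3.555 = 4.875 mg/L.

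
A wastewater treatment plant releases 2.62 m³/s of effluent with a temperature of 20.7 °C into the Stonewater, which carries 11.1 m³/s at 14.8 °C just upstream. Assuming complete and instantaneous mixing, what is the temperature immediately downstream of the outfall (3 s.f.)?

15.9 °C

Flow-weighted mixing: C = (Q_r C_r + Q_w C_w)/(Q_r + Q_w)
= (11.1×14.8 + 2.62×20.7)/(11.1 + 2.62) = 218.5/13.72 = 15.93 °C.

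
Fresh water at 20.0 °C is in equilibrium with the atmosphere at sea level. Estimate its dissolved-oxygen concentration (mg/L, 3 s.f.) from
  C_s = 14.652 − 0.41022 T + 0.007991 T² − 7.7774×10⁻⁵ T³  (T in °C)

C_s = 14.652 − 0.41022×20.0 + 0.007991×20.0² − 7.7774×10⁻⁵×20.0³ = 9.022 mg/L.

C_s ≈ 9.02 mg/L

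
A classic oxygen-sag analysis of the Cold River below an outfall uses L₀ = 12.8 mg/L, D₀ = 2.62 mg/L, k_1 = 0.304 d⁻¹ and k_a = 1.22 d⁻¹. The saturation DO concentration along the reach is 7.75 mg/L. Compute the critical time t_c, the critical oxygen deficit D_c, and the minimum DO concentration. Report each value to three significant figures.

With k_a/k_1 = 4.013 and 1 − D₀(k_a−k_1)/(k_1 L₀) = 0.3832,
t_c = ln(4.013 × 0.3832) / (1.22 − 0.304) = ln(1.538) / 0.9160 = 0.4305/0.9160 = 0.4700 d.
L(t_c) = L₀ e^(−k_1 t_c) = 12.8 × 0.8669 = 11.10 mg/L, and at the critical point k_a D_c = k_1 L, so D_c = (0.304/1.22) × 11.10 = 2.765 mg/L.
Minimum DO = C_s − D_c = 7.75 − 2.765 = 4.985 mg/L.

t_c ≈ 0.470 d; D_c ≈ 2.76 mg/L; min DO ≈ 4.99 mg/L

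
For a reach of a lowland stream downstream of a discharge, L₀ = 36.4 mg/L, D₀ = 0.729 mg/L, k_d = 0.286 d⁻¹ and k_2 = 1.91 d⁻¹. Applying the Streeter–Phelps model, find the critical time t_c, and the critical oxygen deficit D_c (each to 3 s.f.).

At the critical point dD/dt = 0, so k_d L₀ e^(−k_d t) = k_2 D. Substituting D(t) from the Streeter–Phelps equation and solving for t gives
t_c = ln[(k_2/k_d)(1 − D₀(k_2−k_d)/(k_d L₀))] / (k_2−k_d).
Here k_2−k_d = 1.624 d⁻¹ and 1 − D₀(k_2−k_d)/(k_d L₀) = 1 − 0.729×1.624/(0.286×36.4) = 0.8863, so
t_c = ln(6.678 × 0.8863) / 1.624 = 1.778 / 1.624 = 1.095 d.
D_c = (k_d/k_2) L₀ e^(−k_d t_c) = (0.286/1.91) × 36.4 × e^(−0.286×1.095) = 0.1497 × 36.4 × 0.7311 = 3.985 mg/L.

t_c ≈ 1.09 d; D_c ≈ 3.99 mg/L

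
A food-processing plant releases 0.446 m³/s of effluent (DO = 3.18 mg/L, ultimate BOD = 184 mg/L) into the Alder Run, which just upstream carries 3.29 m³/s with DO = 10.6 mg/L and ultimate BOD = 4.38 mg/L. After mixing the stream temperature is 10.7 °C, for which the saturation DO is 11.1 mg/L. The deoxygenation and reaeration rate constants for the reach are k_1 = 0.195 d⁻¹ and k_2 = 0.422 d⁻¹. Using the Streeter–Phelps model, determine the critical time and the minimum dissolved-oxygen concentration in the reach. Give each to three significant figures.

t_c ≈ 3.12 d; minimum DO ≈ 4.60 mg/L

Mixed DO = (3.29×10.6 + 0.446×3.18)/(3.29+0.446) = 36.29/3.736 = 9.714 mg/L.
Mixed L₀ = (3.29×4.38 + 0.446×184)/(3.736) = 96.47/3.736 = 25.82 mg/L.
Initial deficit D₀ = C_s − DO₀ = 11.1 − 9.714 = 1.386 mg/L.
t_c = (1/0.2270) ln[(0.422/0.195)(1 − 1.386×0.2270/(0.195×25.82))] = 4.405 × ln(2.029) = 3.117 d.
D_c = (0.195/0.422) × 25.82 × e^(−0.195×3.117) = 0.4621 × 25.82 × 0.5446 = 6.498 mg/L.
Minimum DO = 11.1 − 6.498 = 4.602 mg/L.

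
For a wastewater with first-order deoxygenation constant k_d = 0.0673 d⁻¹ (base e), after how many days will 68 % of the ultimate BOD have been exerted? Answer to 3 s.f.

t ≈ 16.9 d

y/L₀ = 1 − e^(−k_d t) = 0.68 ⇒ e^(−k_d t) = 0.320
t = −ln(0.320) / 0.0673 = 1.139 / 0.0673 = 16.93 d.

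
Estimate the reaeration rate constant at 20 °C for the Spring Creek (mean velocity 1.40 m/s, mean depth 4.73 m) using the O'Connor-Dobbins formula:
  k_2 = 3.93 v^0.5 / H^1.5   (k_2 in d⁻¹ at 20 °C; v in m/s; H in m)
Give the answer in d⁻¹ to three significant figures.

k_2 = 3.93 × 1.40^0.5 / 4.73^1.5 = 3.93 × 1.183 / 10.29 = 0.4520 d⁻¹.

k_2 ≈ 0.452 d⁻¹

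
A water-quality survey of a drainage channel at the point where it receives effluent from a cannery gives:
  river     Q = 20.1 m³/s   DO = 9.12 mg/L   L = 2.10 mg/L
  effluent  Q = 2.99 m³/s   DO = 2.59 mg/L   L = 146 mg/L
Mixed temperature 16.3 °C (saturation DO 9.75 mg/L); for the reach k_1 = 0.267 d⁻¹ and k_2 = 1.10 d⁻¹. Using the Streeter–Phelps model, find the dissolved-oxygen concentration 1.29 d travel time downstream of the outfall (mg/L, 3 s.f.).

DO ≈ 6.29 mg/L

Mixed DO = (20.1×9.12 + 2.99×2.59)/(20.1+2.99) = 191.1/23.09 = 8.274 mg/L.
Mixed L₀ = (20.1×2.10 + 2.99×146)/(23.09) = 478.8/23.09 = 20.73 mg/L.
Initial deficit D₀ = C_s − DO₀ = 9.75 − 8.274 = 1.476 mg/L.
D(1.29) = [0.267×20.73/(1.10−0.267)](e^(−0.267×1.29) − e^(−1.10×1.29)) + 1.476 e^(−1.10×1.29)
= 6.646 × (0.7086 − 0.2420) + 1.476 × 0.2420 = 3.458 mg/L.
DO = 9.75 − 3.458 = 6.292 mg/L.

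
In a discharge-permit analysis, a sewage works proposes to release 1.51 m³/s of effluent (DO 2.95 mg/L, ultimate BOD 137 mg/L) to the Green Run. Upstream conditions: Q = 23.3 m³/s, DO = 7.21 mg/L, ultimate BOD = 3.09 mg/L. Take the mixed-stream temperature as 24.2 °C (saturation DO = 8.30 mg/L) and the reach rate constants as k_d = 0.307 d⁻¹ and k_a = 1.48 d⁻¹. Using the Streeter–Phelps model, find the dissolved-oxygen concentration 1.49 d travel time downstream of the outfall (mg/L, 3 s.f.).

DO ≈ 6.61 mg/L

Mixed DO = (23.3×7.21 + 1.51×2.95)/(23.3+1.51) = 172.4/24.81 = 6.951 mg/L.
Mixed L₀ = (23.3×3.09 + 1.51×137)/(24.81) = 278.9/24.81 = 11.24 mg/L.
Initial deficit D₀ = C_s − DO₀ = 8.30 − 6.951 = 1.349 mg/L.
D(1.49) = [0.307×11.24/(1.48−0.307)](e^(−0.307×1.49) − e^(−1.48×1.49)) + 1.349 e^(−1.48×1.49)
= 2.942 × (0.6329 − 0.1102) + 1.349 × 0.1102 = 1.686 mg/L.
DO = 8.30 − 1.686 = 6.614 mg/L.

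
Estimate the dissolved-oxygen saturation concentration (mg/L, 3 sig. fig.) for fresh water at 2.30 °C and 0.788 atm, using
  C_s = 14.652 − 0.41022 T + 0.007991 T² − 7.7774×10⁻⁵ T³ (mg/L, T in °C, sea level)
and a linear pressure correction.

C_s ≈ 10.8 mg/L

At sea level: C_s = 14.652 − 0.41022×2.30 + 0.007991×2.30² − 7.7774×10⁻⁵×2.30³ = 13.75 mg/L.
Pressure correction: C_s' = 13.75 × 0.788 = 10.83 mg/L.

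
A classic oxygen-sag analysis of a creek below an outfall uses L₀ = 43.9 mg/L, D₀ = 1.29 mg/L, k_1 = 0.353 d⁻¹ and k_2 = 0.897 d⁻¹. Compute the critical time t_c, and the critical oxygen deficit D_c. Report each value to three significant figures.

With k_2/k_1 = 2.541 and 1 − D₀(k_2−k_1)/(k_1 L₀) = 0.9547,
t_c = ln(2.541 × 0.9547) / (0.897 − 0.353) = ln(2.426) / 0.5440 = 0.8862/0.5440 = 1.629 d.
D_c = (k_1/k_2) L₀ e^(−k_1 t_c) = (0.353/0.897) × 43.9 × e^(−0.353×1.629) = 0.3935 × 43.9 × 0.5627 = 9.721 mg/L.

t_c ≈ 1.63 d; D_c ≈ 9.72 mg/L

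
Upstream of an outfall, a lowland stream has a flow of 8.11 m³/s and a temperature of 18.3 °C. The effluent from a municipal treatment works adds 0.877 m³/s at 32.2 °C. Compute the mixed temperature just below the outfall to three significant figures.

19.7 °C

Flow-weighted mixing: C = (Q_r C_r + Q_w C_w)/(Q_r + Q_w)
= (8.11×18.3 + 0.877×32.2)/(8.11 + 0.877) = 176.7/8.987 = 19.66 °C.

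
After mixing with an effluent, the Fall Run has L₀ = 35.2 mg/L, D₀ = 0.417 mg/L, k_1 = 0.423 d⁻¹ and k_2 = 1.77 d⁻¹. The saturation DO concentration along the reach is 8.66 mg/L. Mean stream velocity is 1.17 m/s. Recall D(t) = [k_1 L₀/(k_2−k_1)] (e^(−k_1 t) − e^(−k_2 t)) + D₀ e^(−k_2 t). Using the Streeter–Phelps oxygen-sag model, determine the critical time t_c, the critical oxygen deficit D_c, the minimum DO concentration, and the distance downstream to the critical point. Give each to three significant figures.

t_c ≈ 1.03 d; D_c ≈ 5.43 mg/L; min DO ≈ 3.23 mg/L; x_c ≈ 105 km

With k_2/k_1 = 4.184 and 1 − D₀(k_2−k_1)/(k_1 L₀) = 0.9623,
t_c = ln(4.184 × 0.9623) / (1.77 − 0.423) = ln(4.027) / 1.347 = 1.393/1.347 = 1.034 d.
D_c = (k_1/k_2) L₀ e^(−k_1 t_c) = (0.423/1.77) × 35.2 × e^(−0.423×1.034) = 0.2390 × 35.2 × 0.6457 = 5.432 mg/L.
Minimum DO = C_s − D_c = 8.66 − 5.432 = 3.228 mg/L.
x_c = v t_c = 1.17 m/s × 1.034 d × 86400 s/d = 104500 m ≈ 105 km.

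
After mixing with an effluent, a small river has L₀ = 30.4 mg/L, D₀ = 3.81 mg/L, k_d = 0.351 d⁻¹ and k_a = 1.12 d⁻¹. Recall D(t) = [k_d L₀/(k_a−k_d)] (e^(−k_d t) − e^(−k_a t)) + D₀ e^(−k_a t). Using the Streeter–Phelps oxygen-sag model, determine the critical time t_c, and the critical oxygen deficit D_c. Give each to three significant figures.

t_c ≈ 1.09 d; D_c ≈ 6.50 mg/L

At the critical point dD/dt = 0, so k_d L₀ e^(−k_d t) = k_a D. Substituting D(t) from the Streeter–Phelps equation and solving for t gives
t_c = ln[(k_a/k_d)(1 − D₀(k_a−k_d)/(k_d L₀))] / (k_a−k_d).
Here k_a−k_d = 0.7690 d⁻¹ and 1 − D₀(k_a−k_d)/(k_d L₀) = 1 − 3.81×0.7690/(0.351×30.4) = 0.7254, so
t_c = ln(3.191 × 0.7254) / 0.7690 = 0.8393 / 0.7690 = 1.091 d.
D_c = (k_d/k_a) L₀ e^(−k_d t_c) = (0.351/1.12) × 30.4 × e^(−0.351×1.091) = 0.3134 × 30.4 × 0.6818 = 6.495 mg/L.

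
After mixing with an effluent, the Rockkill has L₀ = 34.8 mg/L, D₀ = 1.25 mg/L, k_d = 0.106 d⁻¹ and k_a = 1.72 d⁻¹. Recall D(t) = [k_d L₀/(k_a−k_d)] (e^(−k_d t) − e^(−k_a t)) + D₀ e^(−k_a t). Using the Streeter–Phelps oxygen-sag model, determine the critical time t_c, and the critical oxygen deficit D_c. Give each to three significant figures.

At the critical point dD/dt = 0, so k_d L₀ e^(−k_d t) = k_a D. Substituting D(t) from the Streeter–Phelps equation and solving for t gives
t_c = ln[(k_a/k_d)(1 − D₀(k_a−k_d)/(k_d L₀))] / (k_a−k_d).
Here k_a−k_d = 1.614 d⁻¹ and 1 − D₀(k_a−k_d)/(k_d L₀) = 1 − 1.25×1.614/(0.106×34.8) = 0.4531, so
t_c = ln(16.23 × 0.4531) / 1.614 = 1.995 / 1.614 = 1.236 d.
D_c = (k_d/k_a) L₀ e^(−k_d t_c) = (0.106/1.72) × 34.8 × e^(−0.106×1.236) = 0.06163 × 34.8 × 0.8772 = 1.881 mg/L.

t_c ≈ 1.24 d; D_c ≈ 1.88 mg/L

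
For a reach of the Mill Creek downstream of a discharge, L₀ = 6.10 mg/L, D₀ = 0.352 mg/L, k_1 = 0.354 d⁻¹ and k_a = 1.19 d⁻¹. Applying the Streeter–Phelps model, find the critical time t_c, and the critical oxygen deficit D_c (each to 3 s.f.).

t_c = [1/(k_a−k_1)] ln[(k_a/k_1)(1 − D₀(k_a−k_1)/(k_1 L₀))]
= [1/(1.19−0.354)] ln[(1.19/0.354)(1 − 0.352×0.8360/(0.354×6.10))]
= (1/0.8360) ln[3.362 × 0.8637] = 1.196 × ln(2.903) = 1.196 × 1.066 = 1.275 d.
L(t_c) = L₀ e^(−k_1 t_c) = 6.10 × 0.6368 = 3.884 mg/L, and at the critical point k_a D_c = k_1 L, so D_c = (0.354/1.19) × 3.884 = 1.155 mg/L.

t_c ≈ 1.28 d; D_c ≈ 1.16 mg/L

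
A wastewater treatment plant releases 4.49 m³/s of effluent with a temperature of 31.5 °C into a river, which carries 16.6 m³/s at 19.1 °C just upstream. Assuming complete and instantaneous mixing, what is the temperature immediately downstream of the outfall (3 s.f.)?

Flow-weighted mixing: C = (Q_r C_r + Q_w C_w)/(Q_r + Q_w)
= (16.6×19.1 + 4.49×31.5)/(16.6 + 4.49) = 458.5/21.09 = 21.74 °C.

21.7 °C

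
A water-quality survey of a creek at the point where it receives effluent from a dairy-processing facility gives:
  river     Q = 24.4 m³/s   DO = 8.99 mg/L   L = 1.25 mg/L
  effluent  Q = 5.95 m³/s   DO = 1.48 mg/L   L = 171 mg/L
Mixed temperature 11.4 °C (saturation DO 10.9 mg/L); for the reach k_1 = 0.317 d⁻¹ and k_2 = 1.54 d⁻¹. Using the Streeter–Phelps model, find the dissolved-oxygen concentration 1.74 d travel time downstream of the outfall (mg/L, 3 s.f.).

Mixed DO = (24.4×8.99 + 5.95×1.48)/(24.4+5.95) = 228.2/30.35 = 7.518 mg/L.
Mixed L₀ = (24.4×1.25 + 5.95×171)/(30.35) = 1048/30.35 = 34.53 mg/L.
Initial deficit D₀ = C_s − DO₀ = 10.9 − 7.518 = 3.382 mg/L.
D(1.74) = [0.317×34.53/(1.54−0.317)](e^(−0.317×1.74) − e^(−1.54×1.74)) + 3.382 e^(−1.54×1.74)
= 8.950 × (0.5760 − 0.06859) + 3.382 × 0.06859 = 4.774 mg/L.
DO = 10.9 − 4.774 = 6.126 mg/L.

DO ≈ 6.13 mg/L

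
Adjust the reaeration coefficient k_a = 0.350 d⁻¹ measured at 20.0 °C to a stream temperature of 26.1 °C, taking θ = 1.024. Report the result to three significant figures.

k_a(T₂) = k_a(T₁) · θ^(T₂−T₁) = 0.350 × 1.024^(26.1−20.0)
= 0.350 × 1.024^6.10 = 0.350 × 1.156 = 0.4045 d⁻¹.

k_a ≈ 0.404 d⁻¹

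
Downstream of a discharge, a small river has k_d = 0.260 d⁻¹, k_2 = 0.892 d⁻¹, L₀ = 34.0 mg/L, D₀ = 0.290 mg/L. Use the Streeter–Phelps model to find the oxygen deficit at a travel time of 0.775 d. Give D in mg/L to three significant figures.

k_d L₀/(k_2−k_d) = 0.260×34.0/(0.892−0.260) = 8.840/0.6320 = 13.99 mg/L.
e^(−k_d t) = e^(−0.260×0.7750) = 0.8175; e^(−k_2 t) = e^(−0.892×0.7750) = 0.5009.
D = 13.99 × (0.8175 − 0.5009) + 0.290 × 0.5009 = 4.428 + 0.1453 = 4.573 mg/L.

D ≈ 4.57 mg/L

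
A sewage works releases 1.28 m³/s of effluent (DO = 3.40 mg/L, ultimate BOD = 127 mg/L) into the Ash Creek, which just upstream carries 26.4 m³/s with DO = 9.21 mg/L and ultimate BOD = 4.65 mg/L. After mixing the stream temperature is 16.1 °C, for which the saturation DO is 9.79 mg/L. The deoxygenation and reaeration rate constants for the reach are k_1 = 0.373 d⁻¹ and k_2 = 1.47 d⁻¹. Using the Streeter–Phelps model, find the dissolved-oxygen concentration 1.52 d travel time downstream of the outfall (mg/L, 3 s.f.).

DO ≈ 8.09 mg/L

Mixed DO = (26.4×9.21 + 1.28×3.40)/(26.4+1.28) = 247.5/27.68 = 8.941 mg/L.
Mixed L₀ = (26.4×4.65 + 1.28×127)/(27.68) = 285.3/27.68 = 10.31 mg/L.
Initial deficit D₀ = C_s − DO₀ = 9.79 − 8.941 = 0.8487 mg/L.
D(1.52) = [0.373×10.31/(1.47−0.373)](e^(−0.373×1.52) − e^(−1.47×1.52)) + 0.8487 e^(−1.47×1.52)
= 3.505 × (0.5672 − 0.1071) + 0.8487 × 0.1071 = 1.704 mg/L.
DO = 9.79 − 1.704 = 8.086 mg/L.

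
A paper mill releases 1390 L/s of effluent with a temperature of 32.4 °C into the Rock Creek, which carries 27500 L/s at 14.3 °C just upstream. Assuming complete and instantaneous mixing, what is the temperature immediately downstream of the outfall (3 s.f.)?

15.2 °C

Flow-weighted mixing: C = (Q_r C_r + Q_w C_w)/(Q_r + Q_w)
= (27500×14.3 + 1390×32.4)/(27500 + 1390) = 438300/28890 = 15.17 °C.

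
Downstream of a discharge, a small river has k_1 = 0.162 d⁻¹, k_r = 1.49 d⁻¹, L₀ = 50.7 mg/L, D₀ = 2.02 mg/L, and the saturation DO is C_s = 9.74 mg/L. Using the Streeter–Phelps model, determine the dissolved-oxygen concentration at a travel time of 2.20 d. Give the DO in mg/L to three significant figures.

k_1 L₀/(k_r−k_1) = 0.162×50.7/(1.49−0.162) = 8.213/1.328 = 6.185 mg/L.
e^(−k_1 t) = e^(−0.162×2.200) = 0.7002; e^(−k_r t) = e^(−1.49×2.200) = 0.03770.
D = 6.185 × (0.7002 − 0.03770) + 2.02 × 0.03770 = 4.097 + 0.07616 = 4.174 mg/L.
DO = C_s − D = 9.74 − 4.174 = 5.566 mg/L.

DO ≈ 5.57 mg/L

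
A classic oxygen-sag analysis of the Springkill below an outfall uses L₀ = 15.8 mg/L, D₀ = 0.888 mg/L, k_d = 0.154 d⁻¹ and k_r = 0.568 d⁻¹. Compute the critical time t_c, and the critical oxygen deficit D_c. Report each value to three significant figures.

t_c ≈ 2.76 d; D_c ≈ 2.80 mg/L

With k_r/k_d = 3.688 and 1 − D₀(k_r−k_d)/(k_d L₀) = 0.8489,
t_c = ln(3.688 × 0.8489) / (0.568 − 0.154) = ln(3.131) / 0.4140 = 1.141/0.4140 = 2.757 d.
L(t_c) = L₀ e^(−k_d t_c) = 15.8 × 0.6541 = 10.33 mg/L, and at the critical point k_r D_c = k_d L, so D_c = (0.154/0.568) × 10.33 = 2.802 mg/L.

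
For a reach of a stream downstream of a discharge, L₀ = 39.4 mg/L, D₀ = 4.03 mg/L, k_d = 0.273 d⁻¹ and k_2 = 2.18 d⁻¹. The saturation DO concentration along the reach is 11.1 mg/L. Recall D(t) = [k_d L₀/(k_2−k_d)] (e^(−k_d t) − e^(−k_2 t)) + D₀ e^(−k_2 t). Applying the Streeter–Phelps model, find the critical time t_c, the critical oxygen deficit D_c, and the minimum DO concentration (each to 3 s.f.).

t_c = [1/(k_2−k_d)] ln[(k_2/k_d)(1 − D₀(k_2−k_d)/(k_d L₀))]
= [1/(2.18−0.273)] ln[(2.18/0.273)(1 − 4.03×1.907/(0.273×39.4))]
= (1/1.907) ln[7.985 × 0.2855] = 0.5244 × ln(2.280) = 0.5244 × 0.8241 = 0.4322 d.
L(t_c) = L₀ e^(−k_d t_c) = 39.4 × 0.8887 = 35.02 mg/L, and at the critical point k_2 D_c = k_d L, so D_c = (0.273/2.18) × 35.02 = 4.385 mg/L.
Minimum DO = C_s − D_c = 11.1 − 4.385 = 6.715 mg/L.

t_c ≈ 0.432 d; D_c ≈ 4.38 mg/L; min DO ≈ 6.72 mg/L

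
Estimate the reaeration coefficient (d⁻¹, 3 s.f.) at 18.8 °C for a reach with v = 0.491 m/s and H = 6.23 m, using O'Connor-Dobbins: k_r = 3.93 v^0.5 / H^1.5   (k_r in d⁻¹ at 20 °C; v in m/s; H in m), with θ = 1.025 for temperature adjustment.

k_r(20) = 3.93 × 0.491^0.5 / 6.23^1.5 = 3.93 × 0.7007 / 15.55 = 0.1771 d⁻¹.
k_r(18.8) = 0.1771 × 1.025^(18.8−20) = 0.1771 × 0.9708 = 0.1719 d⁻¹.

k_r ≈ 0.172 d⁻¹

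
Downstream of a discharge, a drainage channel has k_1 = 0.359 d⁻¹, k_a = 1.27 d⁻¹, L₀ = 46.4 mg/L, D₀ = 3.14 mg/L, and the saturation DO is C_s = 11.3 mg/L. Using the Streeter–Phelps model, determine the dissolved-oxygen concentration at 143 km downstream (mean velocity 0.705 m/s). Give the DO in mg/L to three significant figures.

DO ≈ 4.20 mg/L

Travel time t = x/v = 143 km / (0.705 m/s) = 143000 m / 0.705 m/s = 202800 s = 2.348 d.
k_1 L₀/(k_a−k_1) = 0.359×46.4/(1.27−0.359) = 16.66/0.9110 = 18.28 mg/L.
e^(−k_1 t) = e^(−0.359×2.348) = 0.4305; e^(−k_a t) = e^(−1.27×2.348) = 0.05072.
D = 18.28 × (0.4305 − 0.05072) + 3.14 × 0.05072 = 6.944 + 0.1592 = 7.104 mg/L.
DO = C_s − D = 11.3 − 7.104 = 4.196 mg/L.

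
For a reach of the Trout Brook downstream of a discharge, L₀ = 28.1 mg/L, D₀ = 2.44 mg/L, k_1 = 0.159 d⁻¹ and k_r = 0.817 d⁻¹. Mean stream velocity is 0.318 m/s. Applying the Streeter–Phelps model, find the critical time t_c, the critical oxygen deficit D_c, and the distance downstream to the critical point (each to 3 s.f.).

With k_r/k_1 = 5.138 and 1 − D₀(k_r−k_1)/(k_1 L₀) = 0.6407,
t_c = ln(5.138 × 0.6407) / (0.817 − 0.159) = ln(3.292) / 0.6580 = 1.191/0.6580 = 1.811 d.
D_c = (k_1/k_r) L₀ e^(−k_1 t_c) = (0.159/0.817) × 28.1 × e^(−0.159×1.811) = 0.1946 × 28.1 × 0.7498 = 4.101 mg/L.
x_c = v t_c = 0.318 m/s × 1.811 d × 86400 s/d = 49750 m ≈ 49.8 km.

t_c ≈ 1.81 d; D_c ≈ 4.10 mg/L; x_c ≈ 49.8 km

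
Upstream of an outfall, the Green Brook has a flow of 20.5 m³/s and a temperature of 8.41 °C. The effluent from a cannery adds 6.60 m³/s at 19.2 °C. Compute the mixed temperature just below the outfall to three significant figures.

Flow-weighted mixing: C = (Q_r C_r + Q_w C_w)/(Q_r + Q_w)
= (20.5×8.41 + 6.60×19.2)/(20.5 + 6.60) = 299.1/27.10 = 11.04 °C.

11.0 °C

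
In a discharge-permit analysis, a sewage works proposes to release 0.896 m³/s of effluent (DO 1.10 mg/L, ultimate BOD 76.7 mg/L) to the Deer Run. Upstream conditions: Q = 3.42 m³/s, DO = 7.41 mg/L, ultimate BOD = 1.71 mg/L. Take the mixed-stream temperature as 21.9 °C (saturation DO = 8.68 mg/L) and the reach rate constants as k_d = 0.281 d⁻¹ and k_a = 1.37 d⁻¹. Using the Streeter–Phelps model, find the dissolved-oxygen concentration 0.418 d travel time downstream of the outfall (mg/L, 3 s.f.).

Mixed DO = (3.42×7.41 + 0.896×1.10)/(3.42+0.896) = 26.33/4.316 = 6.100 mg/L.
Mixed L₀ = (3.42×1.71 + 0.896×76.7)/(4.316) = 74.57/4.316 = 17.28 mg/L.
Initial deficit D₀ = C_s − DO₀ = 8.68 − 6.100 = 2.580 mg/L.
D(0.418) = [0.281×17.28/(1.37−0.281)](e^(−0.281×0.418) − e^(−1.37×0.418)) + 2.580 e^(−1.37×0.418)
= 4.458 × (0.8892 − 0.5640) + 2.580 × 0.5640 = 2.905 mg/L.
DO = 8.68 − 2.905 = 5.775 mg/L.

DO ≈ 5.78 mg/L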